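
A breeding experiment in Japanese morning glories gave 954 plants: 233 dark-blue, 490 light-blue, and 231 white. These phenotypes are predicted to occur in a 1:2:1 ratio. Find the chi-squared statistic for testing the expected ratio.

Expected counts for N = 954 under a 1:2:1 ratio (total parts = 4):
  dark-blue: 954 × 1/4 = 238.5
  light-blue: 954 × 2/4 = 477
  white: 954 × 1/4 = 238.5
χ² = Σ (O − E)² / E
  dark-blue: (233 − 238.5)² / 238.5 = 0.1268
  light-blue: (490 − 477)² / 477 = 0.3543
  white: (231 − 238.5)² / 238.5 = 0.2358
χ² = 0.1268 + 0.3543 + 0.2358 = 0.7169 ≈ 0.717

0.717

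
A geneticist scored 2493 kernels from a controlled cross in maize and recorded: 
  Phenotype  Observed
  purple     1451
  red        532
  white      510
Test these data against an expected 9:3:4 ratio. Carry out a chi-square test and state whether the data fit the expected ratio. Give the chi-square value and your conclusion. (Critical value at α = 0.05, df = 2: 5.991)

31.186; not consistent

Total ratio parts = 16. Expected numbers out of 2493:
  purple: 2493 × 9/16 = 1402.3125
  red: 2493 × 3/16 = 467.4375
  white: 2493 × 4/16 = 623.25
χ² = Σ (O − E)² / E
  purple: (1451 − 1402.3125)² / 1402.3125 = 1.6904
  red: (532 − 467.4375)² / 467.4375 = 8.9174
  white: (510 − 623.25)² / 623.25 = 20.5785
χ² = 1.6904 + 8.9174 + 20.5785 = 31.1863 ≈ 31.186
Degrees of freedom = 3 − 1 = 2; critical value at α = 0.05 is 5.991.
Since 31.186 > 5.991, we reject the null hypothesis — the data do not fit the 9:3:4 ratio.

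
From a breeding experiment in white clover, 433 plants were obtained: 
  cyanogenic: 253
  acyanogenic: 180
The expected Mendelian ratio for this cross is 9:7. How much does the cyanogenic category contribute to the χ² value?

0.366

Expected counts for N = 433 under a 9:7 ratio (total parts = 16):
  cyanogenic: 433 × 9/16 = 243.5625
  acyanogenic: 433 × 7/16 = 189.4375
Contribution of cyanogenic: (253 − 243.5625)² / 243.5625 = 0.3657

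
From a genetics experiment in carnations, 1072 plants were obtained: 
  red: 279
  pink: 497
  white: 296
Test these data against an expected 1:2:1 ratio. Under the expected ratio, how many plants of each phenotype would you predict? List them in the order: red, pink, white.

268, 536, 268

The 1:2:1 ratio has 4 parts, so with N = 1072 the expected counts are:
  red: 1072 × 1/4 = 268
  pink: 1072 × 2/4 = 536
  white: 1072 × 1/4 = 268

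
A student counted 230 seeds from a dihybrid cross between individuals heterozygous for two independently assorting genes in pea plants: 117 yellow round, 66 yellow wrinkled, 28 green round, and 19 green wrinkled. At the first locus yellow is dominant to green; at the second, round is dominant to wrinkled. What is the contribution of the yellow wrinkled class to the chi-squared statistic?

A dihybrid F₂ with independent assortment and complete dominance at both loci gives a 9:3:3:1 phenotypic ratio.
The 9:3:3:1 ratio has 16 parts, so with N = 230 the expected counts are:
  yellow round: 230 × 9/16 = 129.375
  yellow wrinkled: 230 × 3/16 = 43.125
  green round: 230 × 3/16 = 43.125
  green wrinkled: 230 × 1/16 = 14.375
Contribution of yellow wrinkled: (66 − 43.125)² / 43.125 = 12.1337

12.134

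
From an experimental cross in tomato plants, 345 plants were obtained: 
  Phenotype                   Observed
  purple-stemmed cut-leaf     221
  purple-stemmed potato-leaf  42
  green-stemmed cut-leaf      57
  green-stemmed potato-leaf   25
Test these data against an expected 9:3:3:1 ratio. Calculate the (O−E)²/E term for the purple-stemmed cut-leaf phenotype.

3.739

The 9:3:3:1 ratio has 16 parts, so with N = 345 the expected counts are:
  purple-stemmed cut-leaf: 345 × 9/16 = 194.0625
  purple-stemmed potato-leaf: 345 × 3/16 = 64.6875
  green-stemmed cut-leaf: 345 × 3/16 = 64.6875
  green-stemmed potato-leaf: 345 × 1/16 = 21.5625
Contribution of purple-stemmed cut-leaf: (221 − 194.0625)² / 194.0625 = 3.7392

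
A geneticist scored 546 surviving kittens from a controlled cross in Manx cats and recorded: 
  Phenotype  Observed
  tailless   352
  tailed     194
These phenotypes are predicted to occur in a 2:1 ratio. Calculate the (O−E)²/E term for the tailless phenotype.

0.396

Expected counts for N = 546 under a 2:1 ratio (total parts = 3):
  tailless: 546 × 2/3 = 364
  tailed: 546 × 1/3 = 182
Contribution of tailless: (352 − 364)² / 364 = 0.3956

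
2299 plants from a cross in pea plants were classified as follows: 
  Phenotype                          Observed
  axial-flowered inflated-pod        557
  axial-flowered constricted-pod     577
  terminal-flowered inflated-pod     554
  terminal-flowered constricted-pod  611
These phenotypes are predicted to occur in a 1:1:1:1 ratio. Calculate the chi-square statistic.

3.592

Under the 1:1:1:1 hypothesis (Σ ratio = 4, N = 2299):
  axial-flowered inflated-pod: 2299 × 1/4 = 574.75
  axial-flowered constricted-pod: 2299 × 1/4 = 574.75
  terminal-flowered inflated-pod: 2299 × 1/4 = 574.75
  terminal-flowered constricted-pod: 2299 × 1/4 = 574.75
χ² = Σ (O − E)² / E
  axial-flowered inflated-pod: (557 − 574.75)² / 574.75 = 0.5482
  axial-flowered constricted-pod: (577 − 574.75)² / 574.75 = 0.0088
  terminal-flowered inflated-pod: (554 − 574.75)² / 574.75 = 0.7491
  terminal-flowered constricted-pod: (611 − 574.75)² / 574.75 = 2.2863
χ² = 0.5482 + 0.0088 + 0.7491 + 2.2863 = 3.5924 ≈ 3.592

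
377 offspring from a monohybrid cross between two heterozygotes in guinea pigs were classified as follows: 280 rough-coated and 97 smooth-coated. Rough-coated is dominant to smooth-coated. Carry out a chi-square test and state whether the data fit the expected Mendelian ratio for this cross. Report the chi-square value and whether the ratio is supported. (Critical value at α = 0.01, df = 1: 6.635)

0.107; consistent

For a monohybrid cross between heterozygotes with complete dominance, the expected phenotypic ratio is 3:1.
Total ratio parts = 4. Expected numbers out of 377:
  rough-coated: 377 × 3/4 = 282.75
  smooth-coated: 377 × 1/4 = 94.25
χ² = Σ (O − E)² / E
  rough-coated: (280 − 282.75)² / 282.75 = 0.0267
  smooth-coated: (97 − 94.25)² / 94.25 = 0.0802
χ² = 0.0267 + 0.0802 = 0.1069 ≈ 0.107
Degrees of freedom = 2 − 1 = 1; critical value at α = 0.01 is 6.635.
Since 0.107 < 6.635, we fail to reject the null hypothesis — the data are consistent with the 3:1 ratio.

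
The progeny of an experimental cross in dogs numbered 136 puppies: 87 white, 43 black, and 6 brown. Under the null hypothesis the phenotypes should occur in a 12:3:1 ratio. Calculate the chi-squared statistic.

14.951

The 12:3:1 ratio has 16 parts, so with N = 136 the expected counts are:
  white: 136 × 12/16 = 102
  black: 136 × 3/16 = 25.5
  brown: 136 × 1/16 = 8.5
χ² = Σ (O − E)² / E
  white: (87 − 102)² / 102 = 2.2059
  black: (43 − 25.5)² / 25.5 = 12.0098
  brown: (6 − 8.5)² / 8.5 = 0.7353
χ² = 2.2059 + 12.0098 + 0.7353 = 14.951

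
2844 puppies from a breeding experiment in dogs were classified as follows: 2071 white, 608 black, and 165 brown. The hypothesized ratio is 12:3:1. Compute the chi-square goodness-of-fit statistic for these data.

Under the 12:3:1 hypothesis (Σ ratio = 16, N = 2844):
  white: 2844 × 12/16 = 2133
  black: 2844 × 3/16 = 533.25
  brown: 2844 × 1/16 = 177.75
χ² = Σ (O − E)² / E
  white: (2071 − 2133)² / 2133 = 1.8022
  black: (608 − 533.25)² / 533.25 = 10.4783
  brown: (165 − 177.75)² / 177.75 = 0.9146
χ² = 1.8022 + 10.4783 + 0.9146 = 13.1951 ≈ 13.195

13.195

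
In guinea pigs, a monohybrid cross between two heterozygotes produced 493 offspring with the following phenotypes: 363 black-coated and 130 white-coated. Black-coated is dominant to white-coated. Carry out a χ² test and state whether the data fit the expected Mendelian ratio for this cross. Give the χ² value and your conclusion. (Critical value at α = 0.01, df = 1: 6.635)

0.493; consistent

For a monohybrid cross between heterozygotes with complete dominance, the expected phenotypic ratio is 3:1.
Expected counts for N = 493 under a 3:1 ratio (total parts = 4):
  black-coated: 493 × 3/4 = 369.75
  white-coated: 493 × 1/4 = 123.25
χ² = Σ (O − E)² / E
  black-coated: (363 − 369.75)² / 369.75 = 0.1232
  white-coated: (130 − 123.25)² / 123.25 = 0.3697
χ² = 0.1232 + 0.3697 = 0.4929 ≈ 0.493
Degrees of freedom = 2 − 1 = 1; critical value at α = 0.01 is 6.635.
Since 0.493 < 6.635, we fail to reject the null hypothesis — the data are consistent with the 3:1 ratio.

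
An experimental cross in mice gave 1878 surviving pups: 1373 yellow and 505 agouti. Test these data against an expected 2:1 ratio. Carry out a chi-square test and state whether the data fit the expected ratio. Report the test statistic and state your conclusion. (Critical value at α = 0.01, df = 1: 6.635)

35.082; not consistent

The 2:1 ratio has 3 parts, so with N = 1878 the expected counts are:
  yellow: 1878 × 2/3 = 1252
  agouti: 1878 × 1/3 = 626
χ² = Σ (O − E)² / E
  yellow: (1373 − 1252)² / 1252 = 11.6941
  agouti: (505 − 626)² / 626 = 23.3882
χ² = 11.6941 + 23.3882 = 35.0823 ≈ 35.082
Degrees of freedom = 2 − 1 = 1; critical value at α = 0.01 is 6.635.
Since 35.082 > 6.635, we reject the null hypothesis — the data do not fit the 2:1 ratio.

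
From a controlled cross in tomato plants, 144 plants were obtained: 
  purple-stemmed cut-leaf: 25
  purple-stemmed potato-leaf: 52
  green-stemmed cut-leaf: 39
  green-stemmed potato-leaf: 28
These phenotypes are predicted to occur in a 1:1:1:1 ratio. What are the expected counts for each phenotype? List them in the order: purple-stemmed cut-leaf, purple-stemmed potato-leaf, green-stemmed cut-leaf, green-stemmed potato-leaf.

Under the 1:1:1:1 hypothesis (Σ ratio = 4, N = 144):
  purple-stemmed cut-leaf: 144 × 1/4 = 36
  purple-stemmed potato-leaf: 144 × 1/4 = 36
  green-stemmed cut-leaf: 144 × 1/4 = 36
  green-stemmed potato-leaf: 144 × 1/4 = 36

36, 36, 36, 36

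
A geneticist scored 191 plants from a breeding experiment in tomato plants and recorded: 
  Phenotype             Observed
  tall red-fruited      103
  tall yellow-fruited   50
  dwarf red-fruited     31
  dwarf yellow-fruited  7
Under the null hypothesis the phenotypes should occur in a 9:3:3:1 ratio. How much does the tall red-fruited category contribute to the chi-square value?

0.183

Under the 9:3:3:1 hypothesis (Σ ratio = 16, N = 191):
  tall red-fruited: 191 × 9/16 = 107.4375
  tall yellow-fruited: 191 × 3/16 = 35.8125
  dwarf red-fruited: 191 × 3/16 = 35.8125
  dwarf yellow-fruited: 191 × 1/16 = 11.9375
Contribution of tall red-fruited: (103 − 107.4375)² / 107.4375 = 0.1833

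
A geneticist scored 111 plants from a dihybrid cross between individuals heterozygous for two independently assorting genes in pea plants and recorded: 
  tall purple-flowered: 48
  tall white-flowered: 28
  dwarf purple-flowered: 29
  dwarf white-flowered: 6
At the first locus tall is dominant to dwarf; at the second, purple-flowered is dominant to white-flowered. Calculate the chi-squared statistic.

A dihybrid F₂ with independent assortment and complete dominance at both loci gives a 9:3:3:1 phenotypic ratio.
Under the 9:3:3:1 hypothesis (Σ ratio = 16, N = 111):
  tall purple-flowered: 111 × 9/16 = 62.4375
  tall white-flowered: 111 × 3/16 = 20.8125
  dwarf purple-flowered: 111 × 3/16 = 20.8125
  dwarf white-flowered: 111 × 1/16 = 6.9375
χ² = Σ (O − E)² / E
  tall purple-flowered: (48 − 62.4375)² / 62.4375 = 3.3384
  tall white-flowered: (28 − 20.8125)² / 20.8125 = 2.4822
  dwarf purple-flowered: (29 − 20.8125)² / 20.8125 = 3.2209
  dwarf white-flowered: (6 − 6.9375)² / 6.9375 = 0.1267
χ² = 3.3384 + 2.4822 + 3.2209 + 0.1267 = 9.1682 ≈ 9.168

9.168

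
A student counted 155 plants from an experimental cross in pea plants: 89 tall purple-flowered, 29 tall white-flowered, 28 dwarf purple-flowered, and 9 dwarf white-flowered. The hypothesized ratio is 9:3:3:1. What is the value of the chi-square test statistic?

0.125

Under the 9:3:3:1 hypothesis (Σ ratio = 16, N = 155):
  tall purple-flowered: 155 × 9/16 = 87.1875
  tall white-flowered: 155 × 3/16 = 29.0625
  dwarf purple-flowered: 155 × 3/16 = 29.0625
  dwarf white-flowered: 155 × 1/16 = 9.6875
χ² = Σ (O − E)² / E
  tall purple-flowered: (89 − 87.1875)² / 87.1875 = 0.0377
  tall white-flowered: (29 − 29.0625)² / 29.0625 = 0.0001
  dwarf purple-flowered: (28 − 29.0625)² / 29.0625 = 0.0388
  dwarf white-flowered: (9 − 9.6875)² / 9.6875 = 0.0488
χ² = 0.0377 + 0.0001 + 0.0388 + 0.0488 = 0.1254 ≈ 0.125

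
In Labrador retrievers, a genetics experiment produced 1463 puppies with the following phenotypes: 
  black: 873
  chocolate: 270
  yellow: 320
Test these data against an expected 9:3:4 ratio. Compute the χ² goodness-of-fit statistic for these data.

Total ratio parts = 16. Expected numbers out of 1463:
  black: 1463 × 9/16 = 822.9375
  chocolate: 1463 × 3/16 = 274.3125
  yellow: 1463 × 4/16 = 365.75
χ² = Σ (O − E)² / E
  black: (873 − 822.9375)² / 822.9375 = 3.0455
  chocolate: (270 − 274.3125)² / 274.3125 = 0.0678
  yellow: (320 − 365.75)² / 365.75 = 5.7227
χ² = 3.0455 + 0.0678 + 5.7227 = 8.836

8.836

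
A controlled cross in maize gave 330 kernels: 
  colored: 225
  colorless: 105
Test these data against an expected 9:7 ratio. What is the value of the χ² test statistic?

Under the 9:7 hypothesis (Σ ratio = 16, N = 330):
  colored: 330 × 9/16 = 185.625
  colorless: 330 × 7/16 = 144.375
χ² = Σ (O − E)² / E
  colored: (225 − 185.625)² / 185.625 = 8.3523
  colorless: (105 − 144.375)² / 144.375 = 10.7386
χ² = 8.3523 + 10.7386 = 19.0909 ≈ 19.091

19.091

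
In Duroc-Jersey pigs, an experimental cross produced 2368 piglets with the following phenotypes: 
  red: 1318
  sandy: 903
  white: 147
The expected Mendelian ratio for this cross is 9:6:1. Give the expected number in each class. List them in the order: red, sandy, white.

1332, 888, 148

Under the 9:6:1 hypothesis (Σ ratio = 16, N = 2368):
  red: 2368 × 9/16 = 1332
  sandy: 2368 × 6/16 = 888
  white: 2368 × 1/16 = 148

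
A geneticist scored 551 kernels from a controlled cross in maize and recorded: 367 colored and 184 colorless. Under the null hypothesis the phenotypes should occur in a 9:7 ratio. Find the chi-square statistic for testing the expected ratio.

24.013

The 9:7 ratio has 16 parts, so with N = 551 the expected counts are:
  colored: 551 × 9/16 = 309.9375
  colorless: 551 × 7/16 = 241.0625
χ² = Σ (O − E)² / E
  colored: (367 − 309.9375)² / 309.9375 = 10.5058
  colorless: (184 − 241.0625)² / 241.0625 = 13.5074
χ² = 10.5058 + 13.5074 = 24.0132 ≈ 24.013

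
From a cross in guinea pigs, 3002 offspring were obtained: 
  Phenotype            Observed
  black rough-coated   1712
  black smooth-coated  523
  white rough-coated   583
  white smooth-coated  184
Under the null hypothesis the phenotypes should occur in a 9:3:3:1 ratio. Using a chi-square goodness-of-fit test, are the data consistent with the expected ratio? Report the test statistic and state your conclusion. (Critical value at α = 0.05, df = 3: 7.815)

Under the 9:3:3:1 hypothesis (Σ ratio = 16, N = 3002):
  black rough-coated: 3002 × 9/16 = 1688.625
  black smooth-coated: 3002 × 3/16 = 562.875
  white rough-coated: 3002 × 3/16 = 562.875
  white smooth-coated: 3002 × 1/16 = 187.625
χ² = Σ (O − E)² / E
  black rough-coated: (1712 − 1688.625)² / 1688.625 = 0.3236
  black smooth-coated: (523 − 562.875)² / 562.875 = 2.8248
  white rough-coated: (583 − 562.875)² / 562.875 = 0.7195
  white smooth-coated: (184 − 187.625)² / 187.625 = 0.0700
χ² = 0.3236 + 2.8248 + 0.7195 + 0.0700 = 3.9379 ≈ 3.938
Degrees of freedom = 4 − 1 = 3; critical value at α = 0.05 is 7.815.
Since 3.938 < 7.815, we fail to reject the null hypothesis — the data are consistent with the 9:3:3:1 ratio.

3.938; consistent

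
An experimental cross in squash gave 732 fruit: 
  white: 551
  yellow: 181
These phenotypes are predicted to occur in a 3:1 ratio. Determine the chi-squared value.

Under the 3:1 hypothesis (Σ ratio = 4, N = 732):
  white: 732 × 3/4 = 549
  yellow: 732 × 1/4 = 183
χ² = Σ (O − E)² / E
  white: (551 − 549)² / 549 = 0.0073
  yellow: (181 − 183)² / 183 = 0.0219
χ² = 0.0073 + 0.0219 = 0.0292 ≈ 0.029

0.029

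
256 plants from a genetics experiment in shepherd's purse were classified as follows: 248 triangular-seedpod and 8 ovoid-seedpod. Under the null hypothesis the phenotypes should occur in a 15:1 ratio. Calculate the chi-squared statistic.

The 15:1 ratio has 16 parts, so with N = 256 the expected counts are:
  triangular-seedpod: 256 × 15/16 = 240
  ovoid-seedpod: 256 × 1/16 = 16
χ² = Σ (O − E)² / E
  triangular-seedpod: (248 − 240)² / 240 = 0.2667
  ovoid-seedpod: (8 − 16)² / 16 = 4.0000
χ² = 0.2667 + 4.0000 = 4.2667 ≈ 4.267

4.267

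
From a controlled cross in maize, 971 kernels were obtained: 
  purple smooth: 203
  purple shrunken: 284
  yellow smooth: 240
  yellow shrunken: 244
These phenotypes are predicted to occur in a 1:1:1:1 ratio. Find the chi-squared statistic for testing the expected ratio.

Expected counts for N = 971 under a 1:1:1:1 ratio (total parts = 4):
  purple smooth: 971 × 1/4 = 242.75
  purple shrunken: 971 × 1/4 = 242.75
  yellow smooth: 971 × 1/4 = 242.75
  yellow shrunken: 971 × 1/4 = 242.75
χ² = Σ (O − E)² / E
  purple smooth: (203 − 242.75)² / 242.75 = 6.5090
  purple shrunken: (284 − 242.75)² / 242.75 = 7.0095
  yellow smooth: (240 − 242.75)² / 242.75 = 0.0312
  yellow shrunken: (244 − 242.75)² / 242.75 = 0.0064
χ² = 6.5090 + 7.0095 + 0.0312 + 0.0064 = 13.5561 ≈ 13.556

13.556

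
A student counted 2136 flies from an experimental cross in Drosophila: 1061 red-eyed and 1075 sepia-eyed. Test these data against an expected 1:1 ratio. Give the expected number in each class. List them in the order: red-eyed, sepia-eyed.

Total ratio parts = 2. Expected numbers out of 2136:
  red-eyed: 2136 × 1/2 = 1068
  sepia-eyed: 2136 × 1/2 = 1068

1068, 1068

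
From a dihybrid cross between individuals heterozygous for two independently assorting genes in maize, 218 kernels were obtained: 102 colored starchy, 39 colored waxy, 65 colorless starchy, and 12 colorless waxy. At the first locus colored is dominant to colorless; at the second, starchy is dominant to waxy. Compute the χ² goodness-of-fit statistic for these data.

17.988

A dihybrid F₂ with independent assortment and complete dominance at both loci gives a 9:3:3:1 phenotypic ratio.
The 9:3:3:1 ratio has 16 parts, so with N = 218 the expected counts are:
  colored starchy: 218 × 9/16 = 122.625
  colored waxy: 218 × 3/16 = 40.875
  colorless starchy: 218 × 3/16 = 40.875
  colorless waxy: 218 × 1/16 = 13.625
χ² = Σ (O − E)² / E
  colored starchy: (102 − 122.625)² / 122.625 = 3.4690
  colored waxy: (39 − 40.875)² / 40.875 = 0.0860
  colorless starchy: (65 − 40.875)² / 40.875 = 14.2389
  colorless waxy: (12 − 13.625)² / 13.625 = 0.1938
χ² = 3.4690 + 0.0860 + 14.2389 + 0.1938 = 17.9877 ≈ 17.988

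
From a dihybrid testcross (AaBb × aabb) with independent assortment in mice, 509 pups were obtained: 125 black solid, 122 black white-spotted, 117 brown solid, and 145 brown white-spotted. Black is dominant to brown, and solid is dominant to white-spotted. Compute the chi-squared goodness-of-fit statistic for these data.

3.558

A dihybrid testcross with independent assortment gives a 1:1:1:1 ratio.
Expected counts for N = 509 under a 1:1:1:1 ratio (total parts = 4):
  black solid: 509 × 1/4 = 127.25
  black white-spotted: 509 × 1/4 = 127.25
  brown solid: 509 × 1/4 = 127.25
  brown white-spotted: 509 × 1/4 = 127.25
χ² = Σ (O − E)² / E
  black solid: (125 − 127.25)² / 127.25 = 0.0398
  black white-spotted: (122 − 127.25)² / 127.25 = 0.2166
  brown solid: (117 − 127.25)² / 127.25 = 0.8256
  brown white-spotted: (145 − 127.25)² / 127.25 = 2.4759
χ² = 0.0398 + 0.2166 + 0.8256 + 2.4759 = 3.5579 ≈ 3.558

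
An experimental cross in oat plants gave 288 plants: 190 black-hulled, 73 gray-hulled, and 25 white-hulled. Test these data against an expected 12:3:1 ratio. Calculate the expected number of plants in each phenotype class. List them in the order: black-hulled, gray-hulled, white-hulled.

Under the 12:3:1 hypothesis (Σ ratio = 16, N = 288):
  black-hulled: 288 × 12/16 = 216
  gray-hulled: 288 × 3/16 = 54
  white-hulled: 288 × 1/16 = 18

216, 54, 18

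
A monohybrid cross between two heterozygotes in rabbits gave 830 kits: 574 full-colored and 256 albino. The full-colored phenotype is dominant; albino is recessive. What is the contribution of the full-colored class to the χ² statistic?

3.779

For a monohybrid cross between heterozygotes with complete dominance, the expected phenotypic ratio is 3:1.
Total ratio parts = 4. Expected numbers out of 830:
  full-colored: 830 × 3/4 = 622.5
  albino: 830 × 1/4 = 207.5
Contribution of full-colored: (574 − 622.5)² / 622.5 = 3.7787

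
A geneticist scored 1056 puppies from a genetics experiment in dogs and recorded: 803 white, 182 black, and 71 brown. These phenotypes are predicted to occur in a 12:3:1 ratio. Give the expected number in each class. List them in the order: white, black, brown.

Total ratio parts = 16. Expected numbers out of 1056:
  white: 1056 × 12/16 = 792
  black: 1056 × 3/16 = 198
  brown: 1056 × 1/16 = 66

792, 198, 66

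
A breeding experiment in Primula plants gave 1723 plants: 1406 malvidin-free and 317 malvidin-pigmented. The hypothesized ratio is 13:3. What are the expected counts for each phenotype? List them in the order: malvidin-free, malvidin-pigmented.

Total ratio parts = 16. Expected numbers out of 1723:
  malvidin-free: 1723 × 13/16 = 1399.9375
  malvidin-pigmented: 1723 × 3/16 = 323.0625

1399.9375, 323.0625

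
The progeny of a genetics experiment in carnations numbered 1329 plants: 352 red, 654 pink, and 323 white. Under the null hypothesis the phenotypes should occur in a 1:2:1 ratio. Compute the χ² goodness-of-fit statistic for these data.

Expected counts for N = 1329 under a 1:2:1 ratio (total parts = 4):
  red: 1329 × 1/4 = 332.25
  pink: 1329 × 2/4 = 664.5
  white: 1329 × 1/4 = 332.25
χ² = Σ (O − E)² / E
  red: (352 − 332.25)² / 332.25 = 1.1740
  pink: (654 − 664.5)² / 664.5 = 0.1659
  white: (323 − 332.25)² / 332.25 = 0.2575
χ² = 1.1740 + 0.1659 + 0.2575 = 1.5974 ≈ 1.597

1.597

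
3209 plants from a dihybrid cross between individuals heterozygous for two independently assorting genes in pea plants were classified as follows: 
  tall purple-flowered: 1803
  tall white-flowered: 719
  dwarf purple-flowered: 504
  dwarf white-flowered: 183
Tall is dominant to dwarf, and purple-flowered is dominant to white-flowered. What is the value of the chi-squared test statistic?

40.273

A dihybrid F₂ with independent assortment and complete dominance at both loci gives a 9:3:3:1 phenotypic ratio.
Total ratio parts = 16. Expected numbers out of 3209:
  tall purple-flowered: 3209 × 9/16 = 1805.0625
  tall white-flowered: 3209 × 3/16 = 601.6875
  dwarf purple-flowered: 3209 × 3/16 = 601.6875
  dwarf white-flowered: 3209 × 1/16 = 200.5625
χ² = Σ (O − E)² / E
  tall purple-flowered: (1803 − 1805.0625)² / 1805.0625 = 0.0024
  tall white-flowered: (719 − 601.6875)² / 601.6875 = 22.8727
  dwarf purple-flowered: (504 − 601.6875)² / 601.6875 = 15.8601
  dwarf white-flowered: (183 − 200.5625)² / 200.5625 = 1.5379
χ² = 0.0024 + 22.8727 + 15.8601 + 1.5379 = 40.2731 ≈ 40.273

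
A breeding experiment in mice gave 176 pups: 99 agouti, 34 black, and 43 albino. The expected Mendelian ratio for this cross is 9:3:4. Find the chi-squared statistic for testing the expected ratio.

Under the 9:3:4 hypothesis (Σ ratio = 16, N = 176):
  agouti: 176 × 9/16 = 99
  black: 176 × 3/16 = 33
  albino: 176 × 4/16 = 44
χ² = Σ (O − E)² / E
  agouti: (99 − 99)² / 99 = 0.0000
  black: (34 − 33)² / 33 = 0.0303
  albino: (43 − 44)² / 44 = 0.0227
χ² = 0.0000 + 0.0303 + 0.0227 = 0.053

0.053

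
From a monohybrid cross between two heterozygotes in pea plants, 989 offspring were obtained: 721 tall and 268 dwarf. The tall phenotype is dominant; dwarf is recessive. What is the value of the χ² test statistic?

2.322

For a monohybrid cross between heterozygotes with complete dominance, the expected phenotypic ratio is 3:1.
The 3:1 ratio has 4 parts, so with N = 989 the expected counts are:
  tall: 989 × 3/4 = 741.75
  dwarf: 989 × 1/4 = 247.25
χ² = Σ (O − E)² / E
  tall: (721 − 741.75)² / 741.75 = 0.5805
  dwarf: (268 − 247.25)² / 247.25 = 1.7414
χ² = 0.5805 + 1.7414 = 2.3219 ≈ 2.322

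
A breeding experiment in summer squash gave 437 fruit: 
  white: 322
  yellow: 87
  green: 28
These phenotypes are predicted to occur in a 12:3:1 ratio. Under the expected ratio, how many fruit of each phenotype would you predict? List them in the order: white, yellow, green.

The 12:3:1 ratio has 16 parts, so with N = 437 the expected counts are:
  white: 437 × 12/16 = 327.75
  yellow: 437 × 3/16 = 81.9375
  green: 437 × 1/16 = 27.3125

327.75, 81.9375, 27.3125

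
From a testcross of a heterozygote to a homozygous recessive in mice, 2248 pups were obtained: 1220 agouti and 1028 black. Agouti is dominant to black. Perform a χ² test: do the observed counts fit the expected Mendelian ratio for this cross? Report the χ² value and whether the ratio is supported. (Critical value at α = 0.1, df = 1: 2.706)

A testcross of a heterozygote (Aa × aa) gives a 1:1 phenotypic ratio.
Under the 1:1 hypothesis (Σ ratio = 2, N = 2248):
  agouti: 2248 × 1/2 = 1124
  black: 2248 × 1/2 = 1124
χ² = Σ (O − E)² / E
  agouti: (1220 − 1124)² / 1124 = 8.1993
  black: (1028 − 1124)² / 1124 = 8.1993
χ² = 8.1993 + 8.1993 = 16.3986 ≈ 16.399
Degrees of freedom = 2 − 1 = 1; critical value at α = 0.1 is 2.706.
Since 16.399 > 2.706, we reject the null hypothesis — the data do not fit the 1:1 ratio.

16.399; not consistent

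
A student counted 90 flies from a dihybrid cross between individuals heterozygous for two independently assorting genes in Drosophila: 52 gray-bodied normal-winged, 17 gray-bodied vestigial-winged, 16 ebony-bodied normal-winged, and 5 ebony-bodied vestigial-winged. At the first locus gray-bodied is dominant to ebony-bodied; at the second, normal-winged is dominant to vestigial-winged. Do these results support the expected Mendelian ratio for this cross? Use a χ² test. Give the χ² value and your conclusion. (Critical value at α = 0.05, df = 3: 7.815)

0.153; consistent

A dihybrid F₂ with independent assortment and complete dominance at both loci gives a 9:3:3:1 phenotypic ratio.
Expected counts for N = 90 under a 9:3:3:1 ratio (total parts = 16):
  gray-bodied normal-winged: 90 × 9/16 = 50.625
  gray-bodied vestigial-winged: 90 × 3/16 = 16.875
  ebony-bodied normal-winged: 90 × 3/16 = 16.875
  ebony-bodied vestigial-winged: 90 × 1/16 = 5.625
χ² = Σ (O − E)² / E
  gray-bodied normal-winged: (52 − 50.625)² / 50.625 = 0.0373
  gray-bodied vestigial-winged: (17 − 16.875)² / 16.875 = 0.0009
  ebony-bodied normal-winged: (16 − 16.875)² / 16.875 = 0.0454
  ebony-bodied vestigial-winged: (5 − 5.625)² / 5.625 = 0.0694
χ² = 0.0373 + 0.0009 + 0.0454 + 0.0694 = 0.153
Degrees of freedom = 4 − 1 = 3; critical value at α = 0.05 is 7.815.
Since 0.153 < 7.815, we fail to reject the null hypothesis — the data are consistent with the 9:3:3:1 ratio.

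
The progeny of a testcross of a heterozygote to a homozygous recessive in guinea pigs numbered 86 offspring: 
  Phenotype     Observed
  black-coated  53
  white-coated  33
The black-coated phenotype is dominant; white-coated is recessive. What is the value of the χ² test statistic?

A testcross of a heterozygote (Aa × aa) gives a 1:1 phenotypic ratio.
Under the 1:1 hypothesis (Σ ratio = 2, N = 86):
  black-coated: 86 × 1/2 = 43
  white-coated: 86 × 1/2 = 43
χ² = Σ (O − E)² / E
  black-coated: (53 − 43)² / 43 = 2.3256
  white-coated: (33 − 43)² / 43 = 2.3256
χ² = 2.3256 + 2.3256 = 4.6512 ≈ 4.651

4.651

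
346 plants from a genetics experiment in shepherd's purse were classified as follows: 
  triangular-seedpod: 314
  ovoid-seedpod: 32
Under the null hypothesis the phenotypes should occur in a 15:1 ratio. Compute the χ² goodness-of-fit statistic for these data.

5.309

Total ratio parts = 16. Expected numbers out of 346:
  triangular-seedpod: 346 × 15/16 = 324.375
  ovoid-seedpod: 346 × 1/16 = 21.625
χ² = Σ (O − E)² / E
  triangular-seedpod: (314 − 324.375)² / 324.375 = 0.3318
  ovoid-seedpod: (32 − 21.625)² / 21.625 = 4.9776
χ² = 0.3318 + 4.9776 = 5.3094 ≈ 5.309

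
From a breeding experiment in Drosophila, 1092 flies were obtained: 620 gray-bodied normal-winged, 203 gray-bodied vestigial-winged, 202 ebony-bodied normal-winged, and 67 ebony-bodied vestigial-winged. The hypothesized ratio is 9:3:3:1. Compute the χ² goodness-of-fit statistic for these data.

Expected counts for N = 1092 under a 9:3:3:1 ratio (total parts = 16):
  gray-bodied normal-winged: 1092 × 9/16 = 614.25
  gray-bodied vestigial-winged: 1092 × 3/16 = 204.75
  ebony-bodied normal-winged: 1092 × 3/16 = 204.75
  ebony-bodied vestigial-winged: 1092 × 1/16 = 68.25
χ² = Σ (O − E)² / E
  gray-bodied normal-winged: (620 − 614.25)² / 614.25 = 0.0538
  gray-bodied vestigial-winged: (203 − 204.75)² / 204.75 = 0.0150
  ebony-bodied normal-winged: (202 − 204.75)² / 204.75 = 0.0369
  ebony-bodied vestigial-winged: (67 − 68.25)² / 68.25 = 0.0229
χ² = 0.0538 + 0.0150 + 0.0369 + 0.0229 = 0.1286 ≈ 0.129

0.129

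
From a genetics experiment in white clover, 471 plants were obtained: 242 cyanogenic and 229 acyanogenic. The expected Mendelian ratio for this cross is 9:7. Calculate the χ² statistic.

4.539

Total ratio parts = 16. Expected numbers out of 471:
  cyanogenic: 471 × 9/16 = 264.9375
  acyanogenic: 471 × 7/16 = 206.0625
χ² = Σ (O − E)² / E
  cyanogenic: (242 − 264.9375)² / 264.9375 = 1.9859
  acyanogenic: (229 − 206.0625)² / 206.0625 = 2.5532
χ² = 1.9859 + 2.5532 = 4.5391 ≈ 4.539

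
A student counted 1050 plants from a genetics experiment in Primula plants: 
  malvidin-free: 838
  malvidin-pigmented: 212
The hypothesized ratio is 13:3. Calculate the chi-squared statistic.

The 13:3 ratio has 16 parts, so with N = 1050 the expected counts are:
  malvidin-free: 1050 × 13/16 = 853.125
  malvidin-pigmented: 1050 × 3/16 = 196.875
χ² = Σ (O − E)² / E
  malvidin-free: (838 − 853.125)² / 853.125 = 0.2682
  malvidin-pigmented: (212 − 196.875)² / 196.875 = 1.1620
χ² = 0.2682 + 1.1620 = 1.4302 ≈ 1.430

1.430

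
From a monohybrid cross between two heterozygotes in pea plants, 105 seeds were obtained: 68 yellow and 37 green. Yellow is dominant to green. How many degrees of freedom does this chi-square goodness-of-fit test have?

1

For a monohybrid cross between heterozygotes with complete dominance, the expected phenotypic ratio is 3:1.
A goodness-of-fit test with 2 phenotype classes has df = 2 − 1 = 1.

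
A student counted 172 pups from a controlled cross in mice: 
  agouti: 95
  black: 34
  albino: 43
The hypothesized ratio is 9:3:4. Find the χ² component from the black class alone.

Expected counts for N = 172 under a 9:3:4 ratio (total parts = 16):
  agouti: 172 × 9/16 = 96.75
  black: 172 × 3/16 = 32.25
  albino: 172 × 4/16 = 43
Contribution of black: (34 − 32.25)² / 32.25 = 0.0950

0.095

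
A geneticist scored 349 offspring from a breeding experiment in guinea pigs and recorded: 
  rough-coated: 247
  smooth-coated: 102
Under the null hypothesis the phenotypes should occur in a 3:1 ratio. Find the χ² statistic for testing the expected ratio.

Total ratio parts = 4. Expected numbers out of 349:
  rough-coated: 349 × 3/4 = 261.75
  smooth-coated: 349 × 1/4 = 87.25
χ² = Σ (O − E)² / E
  rough-coated: (247 − 261.75)² / 261.75 = 0.8312
  smooth-coated: (102 − 87.25)² / 87.25 = 2.4936
χ² = 0.8312 + 2.4936 = 3.3248 ≈ 3.325

3.325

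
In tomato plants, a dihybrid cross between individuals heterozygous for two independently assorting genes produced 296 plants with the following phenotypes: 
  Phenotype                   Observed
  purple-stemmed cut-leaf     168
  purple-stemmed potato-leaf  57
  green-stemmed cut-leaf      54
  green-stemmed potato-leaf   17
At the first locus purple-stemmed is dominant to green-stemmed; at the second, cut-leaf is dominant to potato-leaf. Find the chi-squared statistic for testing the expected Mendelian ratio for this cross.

0.216

A dihybrid F₂ with independent assortment and complete dominance at both loci gives a 9:3:3:1 phenotypic ratio.
Expected counts for N = 296 under a 9:3:3:1 ratio (total parts = 16):
  purple-stemmed cut-leaf: 296 × 9/16 = 166.5
  purple-stemmed potato-leaf: 296 × 3/16 = 55.5
  green-stemmed cut-leaf: 296 × 3/16 = 55.5
  green-stemmed potato-leaf: 296 × 1/16 = 18.5
χ² = Σ (O − E)² / E
  purple-stemmed cut-leaf: (168 − 166.5)² / 166.5 = 0.0135
  purple-stemmed potato-leaf: (57 − 55.5)² / 55.5 = 0.0405
  green-stemmed cut-leaf: (54 − 55.5)² / 55.5 = 0.0405
  green-stemmed potato-leaf: (17 − 18.5)² / 18.5 = 0.1216
χ² = 0.0135 + 0.0405 + 0.0405 + 0.1216 = 0.2161 ≈ 0.216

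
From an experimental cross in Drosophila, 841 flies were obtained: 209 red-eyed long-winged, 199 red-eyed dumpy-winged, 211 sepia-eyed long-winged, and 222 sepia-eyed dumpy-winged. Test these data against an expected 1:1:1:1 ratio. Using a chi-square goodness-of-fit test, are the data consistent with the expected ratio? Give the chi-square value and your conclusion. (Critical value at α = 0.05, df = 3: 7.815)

1.269; consistent

Under the 1:1:1:1 hypothesis (Σ ratio = 4, N = 841):
  red-eyed long-winged: 841 × 1/4 = 210.25
  red-eyed dumpy-winged: 841 × 1/4 = 210.25
  sepia-eyed long-winged: 841 × 1/4 = 210.25
  sepia-eyed dumpy-winged: 841 × 1/4 = 210.25
χ² = Σ (O − E)² / E
  red-eyed long-winged: (209 − 210.25)² / 210.25 = 0.0074
  red-eyed dumpy-winged: (199 − 210.25)² / 210.25 = 0.6020
  sepia-eyed long-winged: (211 − 210.25)² / 210.25 = 0.0027
  sepia-eyed dumpy-winged: (222 − 210.25)² / 210.25 = 0.6567
χ² = 0.0074 + 0.6020 + 0.0027 + 0.6567 = 1.2688 ≈ 1.269
Degrees of freedom = 4 − 1 = 3; critical value at α = 0.05 is 7.815.
Since 1.269 < 7.815, we fail to reject the null hypothesis — the data are consistent with the 1:1:1:1 ratio.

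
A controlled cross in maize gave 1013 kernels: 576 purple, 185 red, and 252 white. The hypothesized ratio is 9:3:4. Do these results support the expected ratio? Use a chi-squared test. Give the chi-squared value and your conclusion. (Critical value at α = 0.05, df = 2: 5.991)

Expected counts for N = 1013 under a 9:3:4 ratio (total parts = 16):
  purple: 1013 × 9/16 = 569.8125
  red: 1013 × 3/16 = 189.9375
  white: 1013 × 4/16 = 253.25
χ² = Σ (O − E)² / E
  purple: (576 − 569.8125)² / 569.8125 = 0.0672
  red: (185 − 189.9375)² / 189.9375 = 0.1284
  white: (252 − 253.25)² / 253.25 = 0.0062
χ² = 0.0672 + 0.1284 + 0.0062 = 0.2018 ≈ 0.202
Degrees of freedom = 3 − 1 = 2; critical value at α = 0.05 is 5.991.
Since 0.202 < 5.991, we fail to reject the null hypothesis — the data are consistent with the 9:3:4 ratio.

0.202; consistent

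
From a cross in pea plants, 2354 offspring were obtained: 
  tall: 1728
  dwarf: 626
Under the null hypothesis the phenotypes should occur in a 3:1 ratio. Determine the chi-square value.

3.186

Total ratio parts = 4. Expected numbers out of 2354:
  tall: 2354 × 3/4 = 1765.5
  dwarf: 2354 × 1/4 = 588.5
χ² = Σ (O − E)² / E
  tall: (1728 − 1765.5)² / 1765.5 = 0.7965
  dwarf: (626 − 588.5)² / 588.5 = 2.3895
χ² = 0.7965 + 2.3895 = 3.186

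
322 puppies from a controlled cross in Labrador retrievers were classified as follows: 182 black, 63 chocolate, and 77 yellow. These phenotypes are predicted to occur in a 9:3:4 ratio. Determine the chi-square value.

Expected counts for N = 322 under a 9:3:4 ratio (total parts = 16):
  black: 322 × 9/16 = 181.125
  chocolate: 322 × 3/16 = 60.375
  yellow: 322 × 4/16 = 80.5
χ² = Σ (O − E)² / E
  black: (182 − 181.125)² / 181.125 = 0.0042
  chocolate: (63 − 60.375)² / 60.375 = 0.1141
  yellow: (77 − 80.5)² / 80.5 = 0.1522
χ² = 0.0042 + 0.1141 + 0.1522 = 0.2705 ≈ 0.271

0.271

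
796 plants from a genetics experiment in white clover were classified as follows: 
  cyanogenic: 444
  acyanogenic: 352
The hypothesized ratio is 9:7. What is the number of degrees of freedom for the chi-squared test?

1

A goodness-of-fit test with 2 phenotype classes has df = 2 − 1 = 1.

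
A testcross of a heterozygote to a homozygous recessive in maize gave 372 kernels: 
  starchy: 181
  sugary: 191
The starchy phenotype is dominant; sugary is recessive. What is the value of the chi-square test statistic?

0.269

A testcross of a heterozygote (Aa × aa) gives a 1:1 phenotypic ratio.
Total ratio parts = 2. Expected numbers out of 372:
  starchy: 372 × 1/2 = 186
  sugary: 372 × 1/2 = 186
χ² = Σ (O − E)² / E
  starchy: (181 − 186)² / 186 = 0.1344
  sugary: (191 − 186)² / 186 = 0.1344
χ² = 0.1344 + 0.1344 = 0.2688 ≈ 0.269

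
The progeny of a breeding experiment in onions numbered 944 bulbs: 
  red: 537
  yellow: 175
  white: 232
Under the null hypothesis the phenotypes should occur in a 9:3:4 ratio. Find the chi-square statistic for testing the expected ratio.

0.158

Total ratio parts = 16. Expected numbers out of 944:
  red: 944 × 9/16 = 531
  yellow: 944 × 3/16 = 177
  white: 944 × 4/16 = 236
χ² = Σ (O − E)² / E
  red: (537 − 531)² / 531 = 0.0678
  yellow: (175 − 177)² / 177 = 0.0226
  white: (232 − 236)² / 236 = 0.0678
χ² = 0.0678 + 0.0226 + 0.0678 = 0.1582 ≈ 0.158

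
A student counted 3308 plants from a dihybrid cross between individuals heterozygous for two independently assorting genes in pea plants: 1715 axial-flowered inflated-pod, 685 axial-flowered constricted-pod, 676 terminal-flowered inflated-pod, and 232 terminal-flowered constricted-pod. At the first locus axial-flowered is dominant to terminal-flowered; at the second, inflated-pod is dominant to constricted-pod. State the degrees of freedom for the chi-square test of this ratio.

A dihybrid F₂ with independent assortment and complete dominance at both loci gives a 9:3:3:1 phenotypic ratio.
A goodness-of-fit test with 4 phenotype classes has df = 4 − 1 = 3.

3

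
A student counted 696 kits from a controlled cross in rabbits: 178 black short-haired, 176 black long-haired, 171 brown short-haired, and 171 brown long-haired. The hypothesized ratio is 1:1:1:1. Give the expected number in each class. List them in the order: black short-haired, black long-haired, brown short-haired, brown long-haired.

Expected counts for N = 696 under a 1:1:1:1 ratio (total parts = 4):
  black short-haired: 696 × 1/4 = 174
  black long-haired: 696 × 1/4 = 174
  brown short-haired: 696 × 1/4 = 174
  brown long-haired: 696 × 1/4 = 174

174, 174, 174, 174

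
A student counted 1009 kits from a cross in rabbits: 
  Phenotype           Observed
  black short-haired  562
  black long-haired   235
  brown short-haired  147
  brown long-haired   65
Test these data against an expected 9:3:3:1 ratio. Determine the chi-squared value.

Under the 9:3:3:1 hypothesis (Σ ratio = 16, N = 1009):
  black short-haired: 1009 × 9/16 = 567.5625
  black long-haired: 1009 × 3/16 = 189.1875
  brown short-haired: 1009 × 3/16 = 189.1875
  brown long-haired: 1009 × 1/16 = 63.0625
χ² = Σ (O − E)² / E
  black short-haired: (562 − 567.5625)² / 567.5625 = 0.0545
  black long-haired: (235 − 189.1875)² / 189.1875 = 11.0937
  brown short-haired: (147 − 189.1875)² / 189.1875 = 9.4075
  brown long-haired: (65 − 63.0625)² / 63.0625 = 0.0595
χ² = 0.0545 + 11.0937 + 9.4075 + 0.0595 = 20.6152 ≈ 20.615

20.615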